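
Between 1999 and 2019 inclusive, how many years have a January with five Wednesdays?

January has 31 days; it has five Wednesdays when Wednesday falls among the first (month-length − 28) days — i.e. when January 1 is one of Wednesday/Tuesday/Monday.
January 1 by year: 1999:Fri 2000:Sat 2001:Mon✓ 2002:Tue✓ 2003:Wed✓ 2004:Thu 2005:Sat 2006:Sun 2007:Mon✓ 2008:Tue✓ 2009:Thu 2010:Fri 2011:Sat 2012:Sun 2013:Tue✓ 2014:Wed✓ 2015:Thu 2016:Fri 2017:Sun 2018:Mon✓ 2019:Tue✓
Years with five Wednesdays: 2001, 2002, 2003, 2007, 2008, 2013, 2014, 2018, 2019 → 9.

9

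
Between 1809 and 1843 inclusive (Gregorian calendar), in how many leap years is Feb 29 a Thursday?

1

Leap years in 1809–1843: 8 of them.
Feb 29 weekday advances by 5 (mod 7) from one leap year to the next four years later (or differs when a century non-leap intervenes).
Leap-day weekdays: 1812:Sat 1816:Thu✓ 1820:Tue 1824:Sun 1828:Fri 1832:Wed 1836:Mon 1840:Sat
Thursday: 1816 → 1.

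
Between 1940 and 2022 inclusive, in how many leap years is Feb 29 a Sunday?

3

Leap years in 1940–2022: 21 of them.
Feb 29 weekday advances by 5 (mod 7) from one leap year to the next four years later (or differs when a century non-leap intervenes).
Leap-day weekdays: 1940:Thu 1944:Tue 1948:Sun✓ 1952:Fri 1956:Wed 1960:Mon 1964:Sat 1968:Thu 1972:Tue 1976:Sun✓ 1980:Fri 1984:Wed 1988:Mon 1992:Sat 1996:Thu 2000:Tue 2004:Sun✓ 2008:Fri 2012:Wed 2016:Mon 2020:Sat
Sunday: 1948, 1976, 2004 → 3.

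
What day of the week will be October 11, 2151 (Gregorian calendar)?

Monday

January 1, 2151 is a Friday.
October 11 is day 284 of the year, i.e. 283 days after Jan 1.
283 mod 7 = 3, so advance 3 weekdays from Friday: Monday.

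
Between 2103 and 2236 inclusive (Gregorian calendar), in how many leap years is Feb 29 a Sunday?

Leap years in 2103–2236: 33 of them.
Feb 29 weekday advances by 5 (mod 7) from one leap year to the next four years later (or differs when a century non-leap intervenes).
Leap-day weekdays: 2104:Fri 2108:Wed 2112:Mon 2116:Sat 2120:Thu 2124:Tue 2128:Sun✓ 2132:Fri 2136:Wed 2140:Mon 2144:Sat 2148:Thu 2152:Tue …(7 more)… 2184:Sun✓ 2188:Fri 2192:Wed 2196:Mon 2204:Wed 2208:Mon 2212:Sat 2216:Thu 2220:Tue 2224:Sun✓ 2228:Fri 2232:Wed 2236:Mon
Sunday: 2128, 2156, 2184, 2224 → 4.

4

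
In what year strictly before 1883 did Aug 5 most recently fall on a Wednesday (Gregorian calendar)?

From one year to the next, a fixed date's weekday advances by 1, or by 2 when a Feb 29 lies between the two dates.
1883: August 5 is Sunday.
1882: Saturday (−1)
1881: Friday (−1)
1880: Thursday (−1)
1879: Tuesday (−2)
1878: Monday (−1)
1877: Sunday (−1)
1876: Saturday (−1)
1875: Thursday (−2)
1874: Wednesday (−1)
Aug 5 falls on a Wednesday in 1874.

1874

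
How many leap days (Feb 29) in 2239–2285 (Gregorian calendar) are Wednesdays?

Leap years in 2239–2285: 12 of them.
Feb 29 weekday advances by 5 (mod 7) from one leap year to the next four years later (or differs when a century non-leap intervenes).
Leap-day weekdays: 2240:Sat 2244:Thu 2248:Tue 2252:Sun 2256:Fri 2260:Wed✓ 2264:Mon 2268:Sat 2272:Thu 2276:Tue 2280:Sun 2284:Fri
Wednesday: 2260 → 1.

1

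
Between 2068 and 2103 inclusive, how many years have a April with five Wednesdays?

April has 30 days; it has five Wednesdays when Wednesday falls among the first (month-length − 28) days — i.e. when April 1 is one of Wednesday/Tuesday.
April 1 by year: 2068:Sun 2069:Mon 2070:Tue✓ 2071:Wed✓ 2072:Fri 2073:Sat 2074:Sun 2075:Mon 2076:Wed✓ 2077:Thu 2078:Fri 2079:Sat 2080:Mon 2081:Tue✓ 2082:Wed✓ …(6 more)… 2089:Fri 2090:Sat 2091:Sun 2092:Tue✓ 2093:Wed✓ 2094:Thu 2095:Fri 2096:Sun 2097:Mon 2098:Tue✓ 2099:Wed✓ 2100:Thu 2101:Fri 2102:Sat 2103:Sun
Years with five Wednesdays: 2070, 2071, 2076, 2081, 2082, 2087, 2092, 2093, 2098, 2099 → 10.

10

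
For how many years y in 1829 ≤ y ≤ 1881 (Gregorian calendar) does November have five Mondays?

16

November has 30 days; it has five Mondays when Monday falls among the first (month-length − 28) days — i.e. when November 1 is one of Monday/Sunday.
November 1 by year: 1829:Sun✓ 1830:Mon✓ 1831:Tue 1832:Thu 1833:Fri 1834:Sat 1835:Sun✓ 1836:Tue 1837:Wed 1838:Thu 1839:Fri 1840:Sun✓ 1841:Mon✓ 1842:Tue 1843:Wed …(23 more)… 1867:Fri 1868:Sun✓ 1869:Mon✓ 1870:Tue 1871:Wed 1872:Fri 1873:Sat 1874:Sun✓ 1875:Mon✓ 1876:Wed 1877:Thu 1878:Fri 1879:Sat 1880:Mon✓ 1881:Tue
Years with five Mondays: 1829, 1830, 1835, 1840, 1841, 1846, 1847, 1852, 1857, 1858, 1863, 1868, 1869, 1874, 1875, 1880 → 16.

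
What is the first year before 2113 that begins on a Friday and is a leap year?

Jan 1 advances by 2 weekdays after a leap year and by 1 after a common year.
2113: Jan 1 is Sunday.
2112: Friday (leap)
2112 begins on a Friday and is a leap year.

2112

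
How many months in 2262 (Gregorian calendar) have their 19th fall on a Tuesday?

Check the 19th of each month of 2262: Jan 19: Sun, Feb 19: Wed, Mar 19: Wed, Apr 19: Sat, May 19: Mon, Jun 19: Thu, Jul 19: Sat, Aug 19: Tue, Sep 19: Fri, Oct 19: Sun, Nov 19: Wed, Dec 19: Fri.
Tuesday occurs in August — 1 month.

1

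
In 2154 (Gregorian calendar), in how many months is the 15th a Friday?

3

Check the 15th of each month of 2154: Jan 15: Tue, Feb 15: Fri, Mar 15: Fri, Apr 15: Mon, May 15: Wed, Jun 15: Sat, Jul 15: Mon, Aug 15: Thu, Sep 15: Sun, Oct 15: Tue, Nov 15: Fri, Dec 15: Sun.
Friday occurs in February, March, November — 3 months.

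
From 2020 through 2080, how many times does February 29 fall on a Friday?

Leap years in 2020–2080: 16 of them.
Feb 29 weekday advances by 5 (mod 7) from one leap year to the next four years later (or differs when a century non-leap intervenes).
Leap-day weekdays: 2020:Sat 2024:Thu 2028:Tue 2032:Sun 2036:Fri✓ 2040:Wed 2044:Mon 2048:Sat 2052:Thu 2056:Tue 2060:Sun 2064:Fri✓ 2068:Wed 2072:Mon 2076:Sat 2080:Thu
Friday: 2036, 2064 → 2.

2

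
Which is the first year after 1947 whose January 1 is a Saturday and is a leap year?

Jan 1 advances by 2 weekdays after a leap year and by 1 after a common year.
1947: Jan 1 is Wednesday.
1948: Thursday (leap)
1949: Saturday
1950: Sunday
1951: Monday
1952: Tuesday (leap)
1953: Thursday
1954: Friday
1955: Saturday
1956: Sunday (leap)
1957: Tuesday
1958: Wednesday
1959: Thursday
1960: Friday (leap)
1961: Sunday
1962: Monday
1963: Tuesday
1964: Wednesday (leap)
1965: Friday
1966: Saturday
1967: Sunday
1968: Monday (leap)
1969: Wednesday
1970: Thursday
1971: Friday
1972: Saturday (leap)
1972 begins on a Saturday and is a leap year.

1972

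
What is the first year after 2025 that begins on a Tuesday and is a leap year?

2036

Jan 1 advances by 2 weekdays after a leap year and by 1 after a common year.
2025: Jan 1 is Wednesday.
2026: Thursday
2027: Friday
2028: Saturday (leap)
2029: Monday
2030: Tuesday
2031: Wednesday
2032: Thursday (leap)
2033: Saturday
2034: Sunday
2035: Monday
2036: Tuesday (leap)
2036 begins on a Tuesday and is a leap year.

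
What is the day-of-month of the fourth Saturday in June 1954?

26

June 1, 1954 is a Tuesday, so the first Saturday is the 5th.
The fourth Saturday is 5 + 21 = 26.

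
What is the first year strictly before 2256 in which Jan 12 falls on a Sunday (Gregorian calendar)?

2251

From one year to the next, a fixed date's weekday advances by 1, or by 2 when a Feb 29 lies between the two dates.
2256: January 12 is Saturday.
2255: Friday (−1)
2254: Thursday (−1)
2253: Wednesday (−1)
2252: Monday (−2)
2251: Sunday (−1)
Jan 12 falls on a Sunday in 2251.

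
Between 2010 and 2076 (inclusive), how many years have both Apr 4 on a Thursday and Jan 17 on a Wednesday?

2

Check each year's weekday for Apr 4 and Jan 17:
  2010: Sun/Sun  2011: Mon/Mon  2012: Wed/Tue  2013: Thu/Thu  2014: Fri/Fri  2015: Sat/Sat  2016: Mon/Sun  2017: Tue/Tue  2018: Wed/Wed  2019: Thu/Thu  2020: Sat/Fri  2021: Sun/Sun  2022: Mon/Mon  2023: Tue/Tue  …(39 more)…  2063: Wed/Wed  2064: Fri/Thu  2065: Sat/Sat  2066: Sun/Sun  2067: Mon/Mon  2068: Wed/Tue  2069: Thu/Thu  2070: Fri/Fri  2071: Sat/Sat  2072: Mon/Sun  2073: Tue/Tue  2074: Wed/Wed  2075: Thu/Thu  2076: Sat/Fri
Both conditions hold in: 2024, 2052 — 2.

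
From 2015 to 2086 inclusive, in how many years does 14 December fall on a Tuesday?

10

Track 14 December's weekday year by year (advancing +1, or +2 across a Feb 29):
  2015: Mon  2016: Wed (+2)  2017: Thu (+1)  2018: Fri (+1)  2019: Sat (+1)
  2020: Mon (+2)  2021: Tue (+1) ✓  2022: Wed (+1)  2023: Thu (+1)  2024: Sat (+2)
  2025: Sun (+1)  2026: Mon (+1)  2027: Tue (+1) ✓  2028: Thu (+2)  … (44 more years) …
  2073: Thu (+1)  2074: Fri (+1)  2075: Sat (+1)  2076: Mon (+2)  2077: Tue (+1) ✓
  2078: Wed (+1)  2079: Thu (+1)  2080: Sat (+2)  2081: Sun (+1)  2082: Mon (+1)
  2083: Tue (+1) ✓  2084: Thu (+2)  2085: Fri (+1)  2086: Sat (+1)
Tuesday years: 2021, 2027, 2032, 2038, 2049, 2055, 2060, 2066, 2077, 2083 — 10 in total.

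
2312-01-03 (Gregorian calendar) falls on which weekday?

January 1, 2312 is a Monday.
January 3 is day 3 of the year, i.e. 2 days after Jan 1.
2 mod 7 = 2, so advance 2 weekdays from Monday: Wednesday.

Wednesday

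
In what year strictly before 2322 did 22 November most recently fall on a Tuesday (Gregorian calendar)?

2321

From one year to the next, a fixed date's weekday advances by 1, or by 2 when a Feb 29 lies between the two dates.
2322: November 22 is Wednesday.
2321: Tuesday (−1)
22 November falls on a Tuesday in 2321.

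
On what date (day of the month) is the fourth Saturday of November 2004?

November 1, 2004 is a Monday, so the first Saturday is the 6th.
The fourth Saturday is 6 + 21 = 27.

27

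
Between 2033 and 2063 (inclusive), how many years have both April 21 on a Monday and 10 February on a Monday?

Check each year's weekday for April 21 and 10 February:
  2033: Thu/Thu  2034: Fri/Fri  2035: Sat/Sat  2036: Mon/Sun  2037: Tue/Tue  2038: Wed/Wed  2039: Thu/Thu  2040: Sat/Fri  2041: Sun/Sun  2042: Mon/Mon ✓  2043: Tue/Tue  2044: Thu/Wed  2045: Fri/Fri  2046: Sat/Sat  …(3 more)…  2050: Thu/Thu  2051: Fri/Fri  2052: Sun/Sat  2053: Mon/Mon ✓  2054: Tue/Tue  2055: Wed/Wed  2056: Fri/Thu  2057: Sat/Sat  2058: Sun/Sun  2059: Mon/Mon ✓  2060: Wed/Tue  2061: Thu/Thu  2062: Fri/Fri  2063: Sat/Sat
Both conditions hold in: 2042, 2053, 2059 — 3.

3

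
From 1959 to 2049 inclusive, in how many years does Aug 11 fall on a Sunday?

13

Track Aug 11's weekday year by year (advancing +1, or +2 across a Feb 29):
  1959: Tue  1960: Thu (+2)  1961: Fri (+1)  1962: Sat (+1)  1963: Sun (+1) ✓
  1964: Tue (+2)  1965: Wed (+1)  1966: Thu (+1)  1967: Fri (+1)  1968: Sun (+2) ✓
  1969: Mon (+1)  1970: Tue (+1)  1971: Wed (+1)  1972: Fri (+2)  … (63 more years) …
  2036: Mon (+2)  2037: Tue (+1)  2038: Wed (+1)  2039: Thu (+1)  2040: Sat (+2)
  2041: Sun (+1) ✓  2042: Mon (+1)  2043: Tue (+1)  2044: Thu (+2)  2045: Fri (+1)
  2046: Sat (+1)  2047: Sun (+1) ✓  2048: Tue (+2)  2049: Wed (+1)
Sunday years: 1963, 1968, 1974, 1985, 1991, 1996, 2002, 2013, 2019, 2024, 2030, 2041, 2047 — 13 in total.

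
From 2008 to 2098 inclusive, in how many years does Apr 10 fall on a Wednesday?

Track Apr 10's weekday year by year (advancing +1, or +2 across a Feb 29):
  2008: Thu  2009: Fri (+1)  2010: Sat (+1)  2011: Sun (+1)  2012: Tue (+2)
  2013: Wed (+1) ✓  2014: Thu (+1)  2015: Fri (+1)  2016: Sun (+2)  2017: Mon (+1)
  2018: Tue (+1)  2019: Wed (+1) ✓  2020: Fri (+2)  2021: Sat (+1)  … (63 more years) …
  2085: Tue (+1)  2086: Wed (+1) ✓  2087: Thu (+1)  2088: Sat (+2)  2089: Sun (+1)
  2090: Mon (+1)  2091: Tue (+1)  2092: Thu (+2)  2093: Fri (+1)  2094: Sat (+1)
  2095: Sun (+1)  2096: Tue (+2)  2097: Wed (+1) ✓  2098: Thu (+1)
Wednesday years: 2013, 2019, 2024, 2030, 2041, 2047, 2052, 2058, 2069, 2075, 2080, 2086, 2097 — 13 in total.

13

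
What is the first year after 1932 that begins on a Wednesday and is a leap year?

1936

Jan 1 advances by 2 weekdays after a leap year and by 1 after a common year.
1932: Jan 1 is Friday (leap).
1933: Sunday
1934: Monday
1935: Tuesday
1936: Wednesday (leap)
1936 begins on a Wednesday and is a leap year.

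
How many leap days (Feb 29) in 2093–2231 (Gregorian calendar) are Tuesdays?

Leap years in 2093–2231: 32 of them.
Feb 29 weekday advances by 5 (mod 7) from one leap year to the next four years later (or differs when a century non-leap intervenes).
Leap-day weekdays: 2096:Wed 2104:Fri 2108:Wed 2112:Mon 2116:Sat 2120:Thu 2124:Tue✓ 2128:Sun 2132:Fri 2136:Wed 2140:Mon 2144:Sat 2148:Thu …(6 more)… 2176:Thu 2180:Tue✓ 2184:Sun 2188:Fri 2192:Wed 2196:Mon 2204:Wed 2208:Mon 2212:Sat 2216:Thu 2220:Tue✓ 2224:Sun 2228:Fri
Tuesday: 2124, 2152, 2180, 2220 → 4.

4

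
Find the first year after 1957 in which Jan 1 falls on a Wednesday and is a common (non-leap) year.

1958

Jan 1 advances by 2 weekdays after a leap year and by 1 after a common year.
1957: Jan 1 is Tuesday.
1958: Wednesday
1958 begins on a Wednesday and is a common year.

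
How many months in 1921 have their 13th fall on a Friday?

Check the 13th of each month of 1921: Jan 13: Thu, Feb 13: Sun, Mar 13: Sun, Apr 13: Wed, May 13: Fri, Jun 13: Mon, Jul 13: Wed, Aug 13: Sat, Sep 13: Tue, Oct 13: Thu, Nov 13: Sun, Dec 13: Tue.
Friday occurs in May — 1 month.

1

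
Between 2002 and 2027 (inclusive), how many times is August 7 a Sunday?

Track August 7's weekday year by year (advancing +1, or +2 across a Feb 29):
  2002: Wed  2003: Thu (+1)  2004: Sat (+2)  2005: Sun (+1) ✓  2006: Mon (+1)
  2007: Tue (+1)  2008: Thu (+2)  2009: Fri (+1)  2010: Sat (+1)  2011: Sun (+1) ✓
  2012: Tue (+2)  2013: Wed (+1)  2014: Thu (+1)  2015: Fri (+1)  2016: Sun (+2) ✓
  2017: Mon (+1)  2018: Tue (+1)  2019: Wed (+1)  2020: Fri (+2)  2021: Sat (+1)
  2022: Sun (+1) ✓  2023: Mon (+1)  2024: Wed (+2)  2025: Thu (+1)  2026: Fri (+1)
  2027: Sat (+1)
Sunday years: 2005, 2011, 2016, 2022 — 4 in total.

4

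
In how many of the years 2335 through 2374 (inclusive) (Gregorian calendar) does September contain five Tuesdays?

September has 30 days; it has five Tuesdays when Tuesday falls among the first (month-length − 28) days — i.e. when September 1 is one of Tuesday/Monday.
September 1 by year: 2335:Sun 2336:Tue✓ 2337:Wed 2338:Thu 2339:Fri 2340:Sun 2341:Mon✓ 2342:Tue✓ 2343:Wed 2344:Fri 2345:Sat 2346:Sun 2347:Mon✓ 2348:Wed 2349:Thu …(10 more)… 2360:Thu 2361:Fri 2362:Sat 2363:Sun 2364:Tue✓ 2365:Wed 2366:Thu 2367:Fri 2368:Sun 2369:Mon✓ 2370:Tue✓ 2371:Wed 2372:Fri 2373:Sat 2374:Sun
Years with five Tuesdays: 2336, 2341, 2342, 2347, 2352, 2353, 2358, 2359, 2364, 2369, 2370 → 11.

11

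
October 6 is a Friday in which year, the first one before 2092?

2090

From one year to the next, a fixed date's weekday advances by 1, or by 2 when a Feb 29 lies between the two dates.
2092: October 6 is Monday.
2091: Saturday (−2)
2090: Friday (−1)
October 6 falls on a Friday in 2090.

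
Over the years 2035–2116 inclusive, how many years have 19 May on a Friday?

10

Track 19 May's weekday year by year (advancing +1, or +2 across a Feb 29):
  2035: Sat  2036: Mon (+2)  2037: Tue (+1)  2038: Wed (+1)  2039: Thu (+1)
  2040: Sat (+2)  2041: Sun (+1)  2042: Mon (+1)  2043: Tue (+1)  2044: Thu (+2)
  2045: Fri (+1) ✓  2046: Sat (+1)  2047: Sun (+1)  2048: Tue (+2)  … (54 more years) …
  2103: Sat (+1)  2104: Mon (+2)  2105: Tue (+1)  2106: Wed (+1)  2107: Thu (+1)
  2108: Sat (+2)  2109: Sun (+1)  2110: Mon (+1)  2111: Tue (+1)  2112: Thu (+2)
  2113: Fri (+1) ✓  2114: Sat (+1)  2115: Sun (+1)  2116: Tue (+2)
Friday years: 2045, 2051, 2056, 2062, 2073, 2079, 2084, 2090, 2102, 2113 — 10 in total.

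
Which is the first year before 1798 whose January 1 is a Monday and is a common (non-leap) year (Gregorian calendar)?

1787

Jan 1 advances by 2 weekdays after a leap year and by 1 after a common year.
1798: Jan 1 is Monday.
1797: Sunday
1796: Friday (leap)
1795: Thursday
1794: Wednesday
1793: Tuesday
1792: Sunday (leap)
1791: Saturday
1790: Friday
1789: Thursday
1788: Tuesday (leap)
1787: Monday
1787 begins on a Monday and is a common year.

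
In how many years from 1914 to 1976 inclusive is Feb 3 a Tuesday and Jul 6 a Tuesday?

Check each year's weekday for Feb 3 and Jul 6:
  1914: Tue/Mon  1915: Wed/Tue  1916: Thu/Thu  1917: Sat/Fri  1918: Sun/Sat  1919: Mon/Sun  1920: Tue/Tue ✓  1921: Thu/Wed  1922: Fri/Thu  1923: Sat/Fri  1924: Sun/Sun  1925: Tue/Mon  1926: Wed/Tue  1927: Thu/Wed  …(35 more)…  1963: Sun/Sat  1964: Mon/Mon  1965: Wed/Tue  1966: Thu/Wed  1967: Fri/Thu  1968: Sat/Sat  1969: Mon/Sun  1970: Tue/Mon  1971: Wed/Tue  1972: Thu/Thu  1973: Sat/Fri  1974: Sun/Sat  1975: Mon/Sun  1976: Tue/Tue ✓
Both conditions hold in: 1920, 1948, 1976 — 3.

3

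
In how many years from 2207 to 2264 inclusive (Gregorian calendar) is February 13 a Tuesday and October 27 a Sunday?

2

Check each year's weekday for February 13 and October 27:
  2207: Fri/Tue  2208: Sat/Thu  2209: Mon/Fri  2210: Tue/Sat  2211: Wed/Sun  2212: Thu/Tue  2213: Sat/Wed  2214: Sun/Thu  2215: Mon/Fri  2216: Tue/Sun ✓  2217: Thu/Mon  2218: Fri/Tue  2219: Sat/Wed  2220: Sun/Fri  …(30 more)…  2251: Thu/Mon  2252: Fri/Wed  2253: Sun/Thu  2254: Mon/Fri  2255: Tue/Sat  2256: Wed/Mon  2257: Fri/Tue  2258: Sat/Wed  2259: Sun/Thu  2260: Mon/Sat  2261: Wed/Sun  2262: Thu/Mon  2263: Fri/Tue  2264: Sat/Thu
Both conditions hold in: 2216, 2244 — 2.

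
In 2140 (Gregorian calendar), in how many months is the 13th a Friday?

Check the 13th of each month of 2140: Jan 13: Wed, Feb 13: Sat, Mar 13: Sun, Apr 13: Wed, May 13: Fri, Jun 13: Mon, Jul 13: Wed, Aug 13: Sat, Sep 13: Tue, Oct 13: Thu, Nov 13: Sun, Dec 13: Tue.
Friday occurs in May — 1 month.

1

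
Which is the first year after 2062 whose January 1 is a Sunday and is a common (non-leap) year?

2073

Jan 1 advances by 2 weekdays after a leap year and by 1 after a common year.
2062: Jan 1 is Sunday.
2063: Monday
2064: Tuesday (leap)
2065: Thursday
2066: Friday
2067: Saturday
2068: Sunday (leap)
2069: Tuesday
2070: Wednesday
2071: Thursday
2072: Friday (leap)
2073: Sunday
2073 begins on a Sunday and is a common year.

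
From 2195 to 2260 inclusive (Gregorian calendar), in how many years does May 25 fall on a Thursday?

9

Track May 25's weekday year by year (advancing +1, or +2 across a Feb 29):
  2195: Mon  2196: Wed (+2)  2197: Thu (+1) ✓  2198: Fri (+1)  2199: Sat (+1)
  2200: Sun (+1)  2201: Mon (+1)  2202: Tue (+1)  2203: Wed (+1)  2204: Fri (+2)
  2205: Sat (+1)  2206: Sun (+1)  2207: Mon (+1)  2208: Wed (+2)  … (38 more years) …
  2247: Tue (+1)  2248: Thu (+2) ✓  2249: Fri (+1)  2250: Sat (+1)  2251: Sun (+1)
  2252: Tue (+2)  2253: Wed (+1)  2254: Thu (+1) ✓  2255: Fri (+1)  2256: Sun (+2)
  2257: Mon (+1)  2258: Tue (+1)  2259: Wed (+1)  2260: Fri (+2)
Thursday years: 2197, 2209, 2215, 2220, 2226, 2237, 2243, 2248, 2254 — 9 in total.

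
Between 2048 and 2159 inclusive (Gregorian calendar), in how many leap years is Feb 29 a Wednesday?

Leap years in 2048–2159: 27 of them.
Feb 29 weekday advances by 5 (mod 7) from one leap year to the next four years later (or differs when a century non-leap intervenes).
Leap-day weekdays: 2048:Sat 2052:Thu 2056:Tue 2060:Sun 2064:Fri 2068:Wed✓ 2072:Mon 2076:Sat 2080:Thu 2084:Tue 2088:Sun 2092:Fri 2096:Wed✓ 2104:Fri 2108:Wed✓ 2112:Mon 2116:Sat 2120:Thu 2124:Tue 2128:Sun 2132:Fri 2136:Wed✓ 2140:Mon 2144:Sat 2148:Thu 2152:Tue 2156:Sun
Wednesday: 2068, 2096, 2108, 2136 → 4.

4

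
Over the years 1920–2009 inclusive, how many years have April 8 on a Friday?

13

Track April 8's weekday year by year (advancing +1, or +2 across a Feb 29):
  1920: Thu  1921: Fri (+1) ✓  1922: Sat (+1)  1923: Sun (+1)  1924: Tue (+2)
  1925: Wed (+1)  1926: Thu (+1)  1927: Fri (+1) ✓  1928: Sun (+2)  1929: Mon (+1)
  1930: Tue (+1)  1931: Wed (+1)  1932: Fri (+2) ✓  1933: Sat (+1)  … (62 more years) …
  1996: Mon (+2)  1997: Tue (+1)  1998: Wed (+1)  1999: Thu (+1)  2000: Sat (+2)
  2001: Sun (+1)  2002: Mon (+1)  2003: Tue (+1)  2004: Thu (+2)  2005: Fri (+1) ✓
  2006: Sat (+1)  2007: Sun (+1)  2008: Tue (+2)  2009: Wed (+1)
Friday years: 1921, 1927, 1932, 1938, 1949, 1955, 1960, 1966, 1977, 1983, 1988, 1994, 2005 — 13 in total.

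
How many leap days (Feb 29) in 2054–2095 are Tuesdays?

2

Leap years in 2054–2095: 10 of them.
Feb 29 weekday advances by 5 (mod 7) from one leap year to the next four years later (or differs when a century non-leap intervenes).
Leap-day weekdays: 2056:Tue✓ 2060:Sun 2064:Fri 2068:Wed 2072:Mon 2076:Sat 2080:Thu 2084:Tue✓ 2088:Sun 2092:Fri
Tuesday: 2056, 2084 → 2.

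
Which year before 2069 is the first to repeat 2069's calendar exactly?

Two years share a calendar iff Jan 1 falls on the same weekday and both are leap or both are common. 2069: Jan 1 is Tuesday, common year.
2068: Jan 1 Sunday, leap
2067: Jan 1 Saturday, common
2066: Jan 1 Friday, common
2065: Jan 1 Thursday, common
2064: Jan 1 Tuesday, leap
2063: Jan 1 Monday, common
2062: Jan 1 Sunday, common
2061: Jan 1 Saturday, common
2060: Jan 1 Thursday, leap
2059: Jan 1 Wednesday, common
2058: Jan 1 Tuesday, common
2058 matches on both conditions.

2058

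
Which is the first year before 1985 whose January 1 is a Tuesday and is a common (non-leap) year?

1974

Jan 1 advances by 2 weekdays after a leap year and by 1 after a common year.
1985: Jan 1 is Tuesday.
1984: Sunday (leap)
1983: Saturday
1982: Friday
1981: Thursday
1980: Tuesday (leap)
1979: Monday
1978: Sunday
1977: Saturday
1976: Thursday (leap)
1975: Wednesday
1974: Tuesday
1974 begins on a Tuesday and is a common year.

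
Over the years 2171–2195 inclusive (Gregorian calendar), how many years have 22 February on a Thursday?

Track 22 February's weekday year by year (advancing +1, or +2 across a Feb 29):
  2171: Fri  2172: Sat (+1)  2173: Mon (+2)  2174: Tue (+1)  2175: Wed (+1)
  2176: Thu (+1) ✓  2177: Sat (+2)  2178: Sun (+1)  2179: Mon (+1)  2180: Tue (+1)
  2181: Thu (+2) ✓  2182: Fri (+1)  2183: Sat (+1)  2184: Sun (+1)  2185: Tue (+2)
  2186: Wed (+1)  2187: Thu (+1) ✓  2188: Fri (+1)  2189: Sun (+2)  2190: Mon (+1)
  2191: Tue (+1)  2192: Wed (+1)  2193: Fri (+2)  2194: Sat (+1)  2195: Sun (+1)
Thursday years: 2176, 2181, 2187 — 3 in total.

3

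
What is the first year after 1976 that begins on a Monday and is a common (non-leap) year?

Jan 1 advances by 2 weekdays after a leap year and by 1 after a common year.
1976: Jan 1 is Thursday (leap).
1977: Saturday
1978: Sunday
1979: Monday
1979 begins on a Monday and is a common year.

1979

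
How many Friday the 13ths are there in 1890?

1

Check the 13th of each month of 1890: Jan 13: Mon, Feb 13: Thu, Mar 13: Thu, Apr 13: Sun, May 13: Tue, Jun 13: Fri, Jul 13: Sun, Aug 13: Wed, Sep 13: Sat, Oct 13: Mon, Nov 13: Thu, Dec 13: Sat.
Friday occurs in June — 1 month.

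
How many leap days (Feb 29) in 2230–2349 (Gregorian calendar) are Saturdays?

Leap years in 2230–2349: 29 of them.
Feb 29 weekday advances by 5 (mod 7) from one leap year to the next four years later (or differs when a century non-leap intervenes).
Leap-day weekdays: 2232:Wed 2236:Mon 2240:Sat✓ 2244:Thu 2248:Tue 2252:Sun 2256:Fri 2260:Wed 2264:Mon 2268:Sat✓ 2272:Thu 2276:Tue 2280:Sun …(3 more)… 2296:Sat✓ 2304:Mon 2308:Sat✓ 2312:Thu 2316:Tue 2320:Sun 2324:Fri 2328:Wed 2332:Mon 2336:Sat✓ 2340:Thu 2344:Tue 2348:Sun
Saturday: 2240, 2268, 2296, 2308, 2336 → 5.

5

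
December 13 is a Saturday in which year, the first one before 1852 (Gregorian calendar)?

1851

From one year to the next, a fixed date's weekday advances by 1, or by 2 when a Feb 29 lies between the two dates.
1852: December 13 is Monday.
1851: Saturday (−2)
December 13 falls on a Saturday in 1851.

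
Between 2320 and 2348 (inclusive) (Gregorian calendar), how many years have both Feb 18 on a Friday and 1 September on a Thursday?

Check each year's weekday for Feb 18 and 1 September:
  2320: Wed/Wed  2321: Fri/Thu ✓  2322: Sat/Fri  2323: Sun/Sat  2324: Mon/Mon  2325: Wed/Tue  2326: Thu/Wed  2327: Fri/Thu ✓  2328: Sat/Sat  2329: Mon/Sun  2330: Tue/Mon  2331: Wed/Tue  2332: Thu/Thu  2333: Sat/Fri  2334: Sun/Sat  2335: Mon/Sun  2336: Tue/Tue  2337: Thu/Wed  2338: Fri/Thu ✓  2339: Sat/Fri  2340: Sun/Sun  2341: Tue/Mon  2342: Wed/Tue  2343: Thu/Wed  2344: Fri/Fri  2345: Sun/Sat  2346: Mon/Sun  2347: Tue/Mon  2348: Wed/Wed
Both conditions hold in: 2321, 2327, 2338 — 3.

3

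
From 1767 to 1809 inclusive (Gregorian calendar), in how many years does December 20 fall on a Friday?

6

Track December 20's weekday year by year (advancing +1, or +2 across a Feb 29):
  1767: Sun  1768: Tue (+2)  1769: Wed (+1)  1770: Thu (+1)  1771: Fri (+1) ✓
  1772: Sun (+2)  1773: Mon (+1)  1774: Tue (+1)  1775: Wed (+1)  1776: Fri (+2) ✓
  1777: Sat (+1)  1778: Sun (+1)  1779: Mon (+1)  1780: Wed (+2)  … (15 more years) …
  1796: Tue (+2)  1797: Wed (+1)  1798: Thu (+1)  1799: Fri (+1) ✓  1800: Sat (+1)
  1801: Sun (+1)  1802: Mon (+1)  1803: Tue (+1)  1804: Thu (+2)  1805: Fri (+1) ✓
  1806: Sat (+1)  1807: Sun (+1)  1808: Tue (+2)  1809: Wed (+1)
Friday years: 1771, 1776, 1782, 1793, 1799, 1805 — 6 in total.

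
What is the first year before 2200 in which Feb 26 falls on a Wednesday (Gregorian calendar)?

2194

From one year to the next, a fixed date's weekday advances by 1, or by 2 when a Feb 29 lies between the two dates.
2200: February 26 is Wednesday.
2199: Tuesday (−1)
2198: Monday (−1)
2197: Sunday (−1)
2196: Friday (−2)
2195: Thursday (−1)
2194: Wednesday (−1)
Feb 26 falls on a Wednesday in 2194.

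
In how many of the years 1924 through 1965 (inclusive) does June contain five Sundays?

12

June has 30 days; it has five Sundays when Sunday falls among the first (month-length − 28) days — i.e. when June 1 is one of Sunday/Saturday.
June 1 by year: 1924:Sun✓ 1925:Mon 1926:Tue 1927:Wed 1928:Fri 1929:Sat✓ 1930:Sun✓ 1931:Mon 1932:Wed 1933:Thu 1934:Fri 1935:Sat✓ 1936:Mon 1937:Tue 1938:Wed …(12 more)… 1951:Fri 1952:Sun✓ 1953:Mon 1954:Tue 1955:Wed 1956:Fri 1957:Sat✓ 1958:Sun✓ 1959:Mon 1960:Wed 1961:Thu 1962:Fri 1963:Sat✓ 1964:Mon 1965:Tue
Years with five Sundays: 1924, 1929, 1930, 1935, 1940, 1941, 1946, 1947, 1952, 1957, 1958, 1963 → 12.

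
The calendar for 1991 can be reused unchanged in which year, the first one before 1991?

Two years share a calendar iff Jan 1 falls on the same weekday and both are leap or both are common. 1991: Jan 1 is Tuesday, common year.
1990: Jan 1 Monday, common
1989: Jan 1 Sunday, common
1988: Jan 1 Friday, leap
1987: Jan 1 Thursday, common
1986: Jan 1 Wednesday, common
1985: Jan 1 Tuesday, common
1985 matches on both conditions.

1985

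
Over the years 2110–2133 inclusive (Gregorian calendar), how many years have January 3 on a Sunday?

Track January 3's weekday year by year (advancing +1, or +2 across a Feb 29):
  2110: Fri  2111: Sat (+1)  2112: Sun (+1) ✓  2113: Tue (+2)  2114: Wed (+1)
  2115: Thu (+1)  2116: Fri (+1)  2117: Sun (+2) ✓  2118: Mon (+1)  2119: Tue (+1)
  2120: Wed (+1)  2121: Fri (+2)  2122: Sat (+1)  2123: Sun (+1) ✓  2124: Mon (+1)
  2125: Wed (+2)  2126: Thu (+1)  2127: Fri (+1)  2128: Sat (+1)  2129: Mon (+2)
  2130: Tue (+1)  2131: Wed (+1)  2132: Thu (+1)  2133: Sat (+2)
Sunday years: 2112, 2117, 2123 — 3 in total.

3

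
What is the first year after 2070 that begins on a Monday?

Jan 1 advances by 2 weekdays after a leap year and by 1 after a common year.
2070: Jan 1 is Wednesday.
2071: Thursday
2072: Friday (leap)
2073: Sunday
2074: Monday
2074 begins on a Monday

2074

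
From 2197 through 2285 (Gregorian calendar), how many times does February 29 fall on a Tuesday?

3

Leap years in 2197–2285: 21 of them.
Feb 29 weekday advances by 5 (mod 7) from one leap year to the next four years later (or differs when a century non-leap intervenes).
Leap-day weekdays: 2204:Wed 2208:Mon 2212:Sat 2216:Thu 2220:Tue✓ 2224:Sun 2228:Fri 2232:Wed 2236:Mon 2240:Sat 2244:Thu 2248:Tue✓ 2252:Sun 2256:Fri 2260:Wed 2264:Mon 2268:Sat 2272:Thu 2276:Tue✓ 2280:Sun 2284:Fri
Tuesday: 2220, 2248, 2276 → 3.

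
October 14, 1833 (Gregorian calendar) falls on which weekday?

Monday

January 1, 1833 is a Tuesday.
October 14 is day 287 of the year, i.e. 286 days after Jan 1.
286 mod 7 = 6, so advance 6 weekdays from Tuesday: Monday.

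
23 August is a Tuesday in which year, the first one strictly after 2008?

2011

From one year to the next, a fixed date's weekday advances by 1, or by 2 when a Feb 29 lies between the two dates.
2008: August 23 is Saturday.
2009: Sunday (+1)
2010: Monday (+1)
2011: Tuesday (+1)
23 August falls on a Tuesday in 2011.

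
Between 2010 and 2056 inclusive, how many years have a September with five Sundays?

September has 30 days; it has five Sundays when Sunday falls among the first (month-length − 28) days — i.e. when September 1 is one of Sunday/Saturday.
September 1 by year: 2010:Wed 2011:Thu 2012:Sat✓ 2013:Sun✓ 2014:Mon 2015:Tue 2016:Thu 2017:Fri 2018:Sat✓ 2019:Sun✓ 2020:Tue 2021:Wed 2022:Thu 2023:Fri 2024:Sun✓ …(17 more)… 2042:Mon 2043:Tue 2044:Thu 2045:Fri 2046:Sat✓ 2047:Sun✓ 2048:Tue 2049:Wed 2050:Thu 2051:Fri 2052:Sun✓ 2053:Mon 2054:Tue 2055:Wed 2056:Fri
Years with five Sundays: 2012, 2013, 2018, 2019, 2024, 2029, 2030, 2035, 2040, 2041, 2046, 2047, 2052 → 13.

13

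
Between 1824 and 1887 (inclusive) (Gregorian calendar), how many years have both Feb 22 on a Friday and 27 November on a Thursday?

Check each year's weekday for Feb 22 and 27 November:
  1824: Sun/Sat  1825: Tue/Sun  1826: Wed/Mon  1827: Thu/Tue  1828: Fri/Thu ✓  1829: Sun/Fri  1830: Mon/Sat  1831: Tue/Sun  1832: Wed/Tue  1833: Fri/Wed  1834: Sat/Thu  1835: Sun/Fri  1836: Mon/Sun  1837: Wed/Mon  …(36 more)…  1874: Sun/Fri  1875: Mon/Sat  1876: Tue/Mon  1877: Thu/Tue  1878: Fri/Wed  1879: Sat/Thu  1880: Sun/Sat  1881: Tue/Sun  1882: Wed/Mon  1883: Thu/Tue  1884: Fri/Thu ✓  1885: Sun/Fri  1886: Mon/Sat  1887: Tue/Sun
Both conditions hold in: 1828, 1856, 1884 — 3.

3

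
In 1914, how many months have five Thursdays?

5

A month of length L has five Thursdays iff its first Thursday is on day ≤ L−28 (so day 1–3 in a 31-day month, 1–2 in a 30-day month, day 1 in a leap February).
Checking each month of 1914: Jan starts Thu (31d) ✓; Feb starts Sun (28d); Mar starts Sun (31d); Apr starts Wed (30d) ✓; May starts Fri (31d); Jun starts Mon (30d); Jul starts Wed (31d) ✓; Aug starts Sat (31d); Sep starts Tue (30d); Oct starts Thu (31d) ✓; Nov starts Sun (30d); Dec starts Tue (31d) ✓.
Five-Thursday months: January, April, July, October, December → 5.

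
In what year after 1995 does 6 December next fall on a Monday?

1999

From one year to the next, a fixed date's weekday advances by 1, or by 2 when a Feb 29 lies between the two dates.
1995: December 6 is Wednesday.
1996: Friday (+2)
1997: Saturday (+1)
1998: Sunday (+1)
1999: Monday (+1)
6 December falls on a Monday in 1999.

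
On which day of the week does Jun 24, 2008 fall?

January 1, 2008 is a Tuesday.
June 24 is day 176 of the year, i.e. 175 days after Jan 1.
175 mod 7 = 0, so advance 0 weekdays from Tuesday: Tuesday.

Tuesday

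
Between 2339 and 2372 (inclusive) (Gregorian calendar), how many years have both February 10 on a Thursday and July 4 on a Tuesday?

2

Check each year's weekday for February 10 and July 4:
  2339: Fri/Tue  2340: Sat/Thu  2341: Mon/Fri  2342: Tue/Sat  2343: Wed/Sun  2344: Thu/Tue ✓  2345: Sat/Wed  2346: Sun/Thu  2347: Mon/Fri  2348: Tue/Sun  2349: Thu/Mon  2350: Fri/Tue  2351: Sat/Wed  2352: Sun/Fri  …(6 more)…  2359: Tue/Sat  2360: Wed/Mon  2361: Fri/Tue  2362: Sat/Wed  2363: Sun/Thu  2364: Mon/Sat  2365: Wed/Sun  2366: Thu/Mon  2367: Fri/Tue  2368: Sat/Thu  2369: Mon/Fri  2370: Tue/Sat  2371: Wed/Sun  2372: Thu/Tue ✓
Both conditions hold in: 2344, 2372 — 2.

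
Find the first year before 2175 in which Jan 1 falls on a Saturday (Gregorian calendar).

2174

Jan 1 advances by 2 weekdays after a leap year and by 1 after a common year.
2175: Jan 1 is Sunday.
2174: Saturday
2174 begins on a Saturday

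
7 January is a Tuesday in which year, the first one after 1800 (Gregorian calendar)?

1806

From one year to the next, a fixed date's weekday advances by 1, or by 2 when a Feb 29 lies between the two dates.
1800: January 7 is Tuesday.
1801: Wednesday (+1)
1802: Thursday (+1)
1803: Friday (+1)
1804: Saturday (+1)
1805: Monday (+2)
1806: Tuesday (+1)
7 January falls on a Tuesday in 1806.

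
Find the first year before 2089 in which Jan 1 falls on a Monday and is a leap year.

Jan 1 advances by 2 weekdays after a leap year and by 1 after a common year.
2089: Jan 1 is Saturday.
2088: Thursday (leap)
2087: Wednesday
2086: Tuesday
2085: Monday
2084: Saturday (leap)
2083: Friday
2082: Thursday
2081: Wednesday
2080: Monday (leap)
2080 begins on a Monday and is a leap year.

2080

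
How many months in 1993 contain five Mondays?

4

A month of length L has five Mondays iff its first Monday is on day ≤ L−28 (so day 1–3 in a 31-day month, 1–2 in a 30-day month, day 1 in a leap February).
Checking each month of 1993: Jan starts Fri (31d); Feb starts Mon (28d); Mar starts Mon (31d) ✓; Apr starts Thu (30d); May starts Sat (31d) ✓; Jun starts Tue (30d); Jul starts Thu (31d); Aug starts Sun (31d) ✓; Sep starts Wed (30d); Oct starts Fri (31d); Nov starts Mon (30d) ✓; Dec starts Wed (31d).
Five-Monday months: March, May, August, November → 4.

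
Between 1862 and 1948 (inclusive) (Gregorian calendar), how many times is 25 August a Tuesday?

13

Track 25 August's weekday year by year (advancing +1, or +2 across a Feb 29):
  1862: Mon  1863: Tue (+1) ✓  1864: Thu (+2)  1865: Fri (+1)  1866: Sat (+1)
  1867: Sun (+1)  1868: Tue (+2) ✓  1869: Wed (+1)  1870: Thu (+1)  1871: Fri (+1)
  1872: Sun (+2)  1873: Mon (+1)  1874: Tue (+1) ✓  1875: Wed (+1)  … (59 more years) …
  1935: Sun (+1)  1936: Tue (+2) ✓  1937: Wed (+1)  1938: Thu (+1)  1939: Fri (+1)
  1940: Sun (+2)  1941: Mon (+1)  1942: Tue (+1) ✓  1943: Wed (+1)  1944: Fri (+2)
  1945: Sat (+1)  1946: Sun (+1)  1947: Mon (+1)  1948: Wed (+2)
Tuesday years: 1863, 1868, 1874, 1885, 1891, 1896, 1903, 1908, 1914, 1925, 1931, 1936, 1942 — 13 in total.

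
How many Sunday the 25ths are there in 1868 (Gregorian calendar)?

1

Check the 25th of each month of 1868: Jan 25: Sat, Feb 25: Tue, Mar 25: Wed, Apr 25: Sat, May 25: Mon, Jun 25: Thu, Jul 25: Sat, Aug 25: Tue, Sep 25: Fri, Oct 25: Sun, Nov 25: Wed, Dec 25: Fri.
Sunday occurs in October — 1 month.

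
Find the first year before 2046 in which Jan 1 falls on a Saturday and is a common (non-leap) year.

2039

Jan 1 advances by 2 weekdays after a leap year and by 1 after a common year.
2046: Jan 1 is Monday.
2045: Sunday
2044: Friday (leap)
2043: Thursday
2042: Wednesday
2041: Tuesday
2040: Sunday (leap)
2039: Saturday
2039 begins on a Saturday and is a common year.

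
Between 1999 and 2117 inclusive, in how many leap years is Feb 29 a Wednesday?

Leap years in 1999–2117: 29 of them.
Feb 29 weekday advances by 5 (mod 7) from one leap year to the next four years later (or differs when a century non-leap intervenes).
Leap-day weekdays: 2000:Tue 2004:Sun 2008:Fri 2012:Wed✓ 2016:Mon 2020:Sat 2024:Thu 2028:Tue 2032:Sun 2036:Fri 2040:Wed✓ 2044:Mon 2048:Sat …(3 more)… 2064:Fri 2068:Wed✓ 2072:Mon 2076:Sat 2080:Thu 2084:Tue 2088:Sun 2092:Fri 2096:Wed✓ 2104:Fri 2108:Wed✓ 2112:Mon 2116:Sat
Wednesday: 2012, 2040, 2068, 2096, 2108 → 5.

5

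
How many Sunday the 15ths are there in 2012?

3

Check the 15th of each month of 2012: Jan 15: Sun, Feb 15: Wed, Mar 15: Thu, Apr 15: Sun, May 15: Tue, Jun 15: Fri, Jul 15: Sun, Aug 15: Wed, Sep 15: Sat, Oct 15: Mon, Nov 15: Thu, Dec 15: Sat.
Sunday occurs in January, April, July — 3 months.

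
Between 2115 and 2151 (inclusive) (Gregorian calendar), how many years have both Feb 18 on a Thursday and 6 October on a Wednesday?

5

Check each year's weekday for Feb 18 and 6 October:
  2115: Mon/Sun  2116: Tue/Tue  2117: Thu/Wed ✓  2118: Fri/Thu  2119: Sat/Fri  2120: Sun/Sun  2121: Tue/Mon  2122: Wed/Tue  2123: Thu/Wed ✓  2124: Fri/Fri  2125: Sun/Sat  2126: Mon/Sun  2127: Tue/Mon  2128: Wed/Wed  …(9 more)…  2138: Tue/Mon  2139: Wed/Tue  2140: Thu/Thu  2141: Sat/Fri  2142: Sun/Sat  2143: Mon/Sun  2144: Tue/Tue  2145: Thu/Wed ✓  2146: Fri/Thu  2147: Sat/Fri  2148: Sun/Sun  2149: Tue/Mon  2150: Wed/Tue  2151: Thu/Wed ✓
Both conditions hold in: 2117, 2123, 2134, 2145, 2151 — 5.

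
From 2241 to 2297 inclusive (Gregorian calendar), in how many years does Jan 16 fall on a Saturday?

9

Track Jan 16's weekday year by year (advancing +1, or +2 across a Feb 29):
  2241: Sat ✓  2242: Sun (+1)  2243: Mon (+1)  2244: Tue (+1)  2245: Thu (+2)
  2246: Fri (+1)  2247: Sat (+1) ✓  2248: Sun (+1)  2249: Tue (+2)  2250: Wed (+1)
  2251: Thu (+1)  2252: Fri (+1)  2253: Sun (+2)  2254: Mon (+1)  … (29 more years) …
  2284: Wed (+1)  2285: Fri (+2)  2286: Sat (+1) ✓  2287: Sun (+1)  2288: Mon (+1)
  2289: Wed (+2)  2290: Thu (+1)  2291: Fri (+1)  2292: Sat (+1) ✓  2293: Mon (+2)
  2294: Tue (+1)  2295: Wed (+1)  2296: Thu (+1)  2297: Sat (+2) ✓
Saturday years: 2241, 2247, 2258, 2264, 2269, 2275, 2286, 2292, 2297 — 9 in total.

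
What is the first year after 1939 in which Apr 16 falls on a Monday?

From one year to the next, a fixed date's weekday advances by 1, or by 2 when a Feb 29 lies between the two dates.
1939: April 16 is Sunday.
1940: Tuesday (+2)
1941: Wednesday (+1)
1942: Thursday (+1)
1943: Friday (+1)
1944: Sunday (+2)
1945: Monday (+1)
Apr 16 falls on a Monday in 1945.

1945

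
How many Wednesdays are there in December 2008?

5

December 2008 has 31 days and begins on Monday.
The first Wednesday is December 3.
Wednesdays fall on 3, 10, 17, 24, 31 — that's 5.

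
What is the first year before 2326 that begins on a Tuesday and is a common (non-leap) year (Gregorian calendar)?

2318

Jan 1 advances by 2 weekdays after a leap year and by 1 after a common year.
2326: Jan 1 is Friday.
2325: Thursday
2324: Tuesday (leap)
2323: Monday
2322: Sunday
2321: Saturday
2320: Thursday (leap)
2319: Wednesday
2318: Tuesday
2318 begins on a Tuesday and is a common year.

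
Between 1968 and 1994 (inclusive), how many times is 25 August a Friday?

3

Track 25 August's weekday year by year (advancing +1, or +2 across a Feb 29):
  1968: Sun  1969: Mon (+1)  1970: Tue (+1)  1971: Wed (+1)  1972: Fri (+2) ✓
  1973: Sat (+1)  1974: Sun (+1)  1975: Mon (+1)  1976: Wed (+2)  1977: Thu (+1)
  1978: Fri (+1) ✓  1979: Sat (+1)  1980: Mon (+2)  1981: Tue (+1)  1982: Wed (+1)
  1983: Thu (+1)  1984: Sat (+2)  1985: Sun (+1)  1986: Mon (+1)  1987: Tue (+1)
  1988: Thu (+2)  1989: Fri (+1) ✓  1990: Sat (+1)  1991: Sun (+1)  1992: Tue (+2)
  1993: Wed (+1)  1994: Thu (+1)
Friday years: 1972, 1978, 1989 — 3 in total.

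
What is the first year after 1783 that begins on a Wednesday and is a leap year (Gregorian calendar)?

Jan 1 advances by 2 weekdays after a leap year and by 1 after a common year.
1783: Jan 1 is Wednesday.
1784: Thursday (leap)
1785: Saturday
1786: Sunday
1787: Monday
1788: Tuesday (leap)
1789: Thursday
1790: Friday
1791: Saturday
1792: Sunday (leap)
1793: Tuesday
1794: Wednesday
1795: Thursday
1796: Friday (leap)
1797: Sunday
1798: Monday
1799: Tuesday
1800: Wednesday
1801: Thursday
1802: Friday
1803: Saturday
1804: Sunday (leap)
1805: Tuesday
1806: Wednesday
1807: Thursday
1808: Friday (leap)
1809: Sunday
1810: Monday
1811: Tuesday
1812: Wednesday (leap)
1812 begins on a Wednesday and is a leap year.

1812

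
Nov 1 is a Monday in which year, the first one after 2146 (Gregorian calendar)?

2151

From one year to the next, a fixed date's weekday advances by 1, or by 2 when a Feb 29 lies between the two dates.
2146: November 1 is Tuesday.
2147: Wednesday (+1)
2148: Friday (+2)
2149: Saturday (+1)
2150: Sunday (+1)
2151: Monday (+1)
Nov 1 falls on a Monday in 2151.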